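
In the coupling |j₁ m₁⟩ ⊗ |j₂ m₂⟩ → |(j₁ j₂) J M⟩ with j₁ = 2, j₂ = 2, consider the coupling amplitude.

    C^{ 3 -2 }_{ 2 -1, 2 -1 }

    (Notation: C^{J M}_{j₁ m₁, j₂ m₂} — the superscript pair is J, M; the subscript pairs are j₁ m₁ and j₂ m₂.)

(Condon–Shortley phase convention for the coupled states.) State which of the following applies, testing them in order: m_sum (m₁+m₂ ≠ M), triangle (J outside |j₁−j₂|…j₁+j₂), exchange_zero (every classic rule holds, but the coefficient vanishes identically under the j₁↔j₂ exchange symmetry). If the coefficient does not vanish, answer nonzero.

exchange_zero

m-sum: m₁+m₂ = -1+(-1) = -2, M = -2  ✓
triangle: |j₁−j₂| = 0 ≤ J = 3 ≤ j₁+j₂ = 4  ✓
exchange: j₁=j₂ and m₁=m₂, and (−1)^(j₁+j₂−J) = (−1)^1 = −1 forces ⟨j₁m₁;j₂m₂|JM⟩ = −⟨j₂m₂;j₁m₁|JM⟩ = −⟨j₁m₁;j₂m₂|JM⟩ ⇒ the coefficient vanishes identically
Racah sum check: Σ_k collapses to 0 ⇒ CG = 0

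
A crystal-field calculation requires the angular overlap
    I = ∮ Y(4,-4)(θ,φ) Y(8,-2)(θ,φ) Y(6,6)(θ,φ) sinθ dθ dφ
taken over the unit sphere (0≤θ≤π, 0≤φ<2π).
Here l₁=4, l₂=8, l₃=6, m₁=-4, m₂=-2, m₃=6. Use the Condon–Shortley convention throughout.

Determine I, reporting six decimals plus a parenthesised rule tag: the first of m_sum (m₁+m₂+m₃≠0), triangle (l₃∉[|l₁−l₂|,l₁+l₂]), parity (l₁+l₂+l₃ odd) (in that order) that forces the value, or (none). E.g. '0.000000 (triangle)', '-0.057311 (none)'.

-0.011709 (none)

Checks pass: Σm=0; 18 even; l₃=6∈[4,12].
(2·4+1)(2·8+1)(2·6+1) = 1989
Δ: 6! 2! 10! / 19! → 1/23279256
sum: t=2:+1/1658880 t=3:−1/518400 t=4:+1/1658880 = -1/1382400
3j²(4 8 6; 0 0 0) = Δ·Π!·Σ² = 504/46189  (sign -1)
sum: t=6:+1/5225472000 = 1/5225472000
3j²(4 8 6; -4 -2 6) = Δ·Π!·Σ² = 1/12597  (sign +1)
combine: 4πI² = 1989·504/46189·1/12597 = 1512/877591
take √, sign -1: I = -0.01170914
No selection rule forces the value: the integral is nonzero (none).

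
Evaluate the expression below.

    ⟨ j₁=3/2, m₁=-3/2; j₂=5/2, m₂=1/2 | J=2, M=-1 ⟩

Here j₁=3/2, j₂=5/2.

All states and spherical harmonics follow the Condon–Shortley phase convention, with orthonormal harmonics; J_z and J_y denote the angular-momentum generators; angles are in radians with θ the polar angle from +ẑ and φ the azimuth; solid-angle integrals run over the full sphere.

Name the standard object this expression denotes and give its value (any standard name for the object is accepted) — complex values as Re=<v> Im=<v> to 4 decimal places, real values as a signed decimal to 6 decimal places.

This is a Clebsch–Gordan (vector-coupling) coefficient.
√[5·2!1!3!/7! · 0!3!3!2!1!3!] = √(36/7)
  +(−1)^2/∏(2,0,1,1,0,2)! = 1/4  (running 1/4)
⟨..|..⟩ = √(36/7)·(1/4) = +0.566947

Clebsch–Gordan coefficient, +√(9/28) ≈ +0.566947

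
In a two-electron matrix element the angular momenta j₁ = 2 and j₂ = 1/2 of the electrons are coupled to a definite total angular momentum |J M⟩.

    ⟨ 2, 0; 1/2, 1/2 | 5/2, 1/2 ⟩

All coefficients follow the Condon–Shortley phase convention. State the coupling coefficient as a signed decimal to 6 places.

+√(3/5) ≈ +0.774597

triangle: 0!×4!×1!/6! = 24/720
(j±m)!: 2!×2!×1!×0!×3!×2! = 48
prefactor² = (2J+1)×Δ×N² = 48/5
  k=0: +1/(0!×0!×2!×1!×2!×0!) = 1/4
Σ = 1/4  ⇒  CG² = 48/5×(1/4)² = 3/5
CG = +√(3/5) = +0.774597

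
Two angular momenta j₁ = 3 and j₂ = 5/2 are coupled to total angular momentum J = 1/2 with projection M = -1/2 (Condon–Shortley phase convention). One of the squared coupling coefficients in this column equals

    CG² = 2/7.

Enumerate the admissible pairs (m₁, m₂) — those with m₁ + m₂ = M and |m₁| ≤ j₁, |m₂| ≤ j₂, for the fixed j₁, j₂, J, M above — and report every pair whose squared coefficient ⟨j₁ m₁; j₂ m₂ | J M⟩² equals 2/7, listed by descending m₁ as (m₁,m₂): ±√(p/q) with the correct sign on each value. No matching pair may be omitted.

Admissible pairs with m₁+m₂ = M = -1/2: (-3,5/2), (-2,3/2), (-1,1/2), (0,-1/2), (1,-3/2), (2,-5/2)
  (m₁,m₂)=(2,-5/2): CG² = 1/21, CG = +√(1/21)
  (m₁,m₂)=(1,-3/2): CG² = 2/21, CG = −√(2/21)
  (m₁,m₂)=(0,-1/2): CG² = 1/7, CG = +√(1/7)
  (m₁,m₂)=(-1,1/2): CG² = 4/21, CG = −√(4/21)
  (m₁,m₂)=(-2,3/2): CG² = 5/21, CG = +√(5/21)
  (m₁,m₂)=(-3,5/2): CG² = 2/7, CG = −√(2/7)   ← matches the target
Pairs with CG² = 2/7: (-3,5/2): −√(2/7)

(-3,5/2): −√(2/7)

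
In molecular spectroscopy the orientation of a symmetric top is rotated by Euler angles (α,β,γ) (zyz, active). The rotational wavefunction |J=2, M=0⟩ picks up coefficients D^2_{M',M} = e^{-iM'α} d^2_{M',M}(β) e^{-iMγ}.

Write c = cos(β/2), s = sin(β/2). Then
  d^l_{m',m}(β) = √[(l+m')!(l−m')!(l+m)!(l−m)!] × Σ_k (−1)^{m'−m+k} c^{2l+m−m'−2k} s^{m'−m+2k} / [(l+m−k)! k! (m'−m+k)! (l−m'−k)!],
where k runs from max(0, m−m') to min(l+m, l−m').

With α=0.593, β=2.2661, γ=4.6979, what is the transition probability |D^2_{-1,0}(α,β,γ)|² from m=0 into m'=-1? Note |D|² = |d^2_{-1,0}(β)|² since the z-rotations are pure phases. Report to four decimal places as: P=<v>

First d^2_{-1,0}(β=2.2661), then the phase factors e^{-i(-1)α} and e^{-i(0)γ}:
Half-angle: c=0.423899, s=0.905709. N=√(1·6·2·2)=4.898979
k: max(0,(0)−(-1))=1 … min(2+(0),2−(-1))=2
  k=1: (−1)^0·4.8990/(2)·0.4239^3·0.9057^1 = +0.168987
  k=2: (−1)^1·4.8990/(2)·0.4239^1·0.9057^3 = -0.771445
d^2_{-1,0}(2.2661) = +0.168987 -0.771445 = -0.602458
|D^2_{-1,0}|² = |d^2_{-1,0}(β)|² = (-0.602458)² = 0.362956 (the z-rotation phases have unit modulus)

P=0.3630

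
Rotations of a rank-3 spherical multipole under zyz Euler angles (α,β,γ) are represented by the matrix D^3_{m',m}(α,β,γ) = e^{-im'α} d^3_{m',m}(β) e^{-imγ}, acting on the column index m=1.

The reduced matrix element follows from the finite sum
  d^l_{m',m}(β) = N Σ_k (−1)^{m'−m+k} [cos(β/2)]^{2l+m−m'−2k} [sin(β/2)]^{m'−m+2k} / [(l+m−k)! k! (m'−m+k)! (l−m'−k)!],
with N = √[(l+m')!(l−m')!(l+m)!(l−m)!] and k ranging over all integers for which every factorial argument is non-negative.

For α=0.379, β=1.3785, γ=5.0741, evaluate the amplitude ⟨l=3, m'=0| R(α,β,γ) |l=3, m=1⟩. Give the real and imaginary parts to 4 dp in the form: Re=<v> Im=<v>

First d^3_{0,1}(β=1.3785), then the phase factors e^{-i(0)α} and e^{-i(1)γ}:
Half-angle: c=0.771723, s=0.635959. N=√(6·6·24·2)=41.569219
k∈{1,2,3} keeps every argument non-negative
  k=1: (−1)^0·41.5692/(12)·0.7717^5·0.6360^1 = +0.603014
  k=2: (−1)^1·41.5692/(4)·0.7717^3·0.6360^3 = -1.228522
  k=3: (−1)^2·41.5692/(12)·0.7717^1·0.6360^5 = +0.278097
d^3_{0,1}(1.3785) = +0.603014 -1.228522 +0.278097 = -0.347411
Attach z-rotation phases: D = e^{-i(0)(0.3790)}·(-0.347411)·e^{-i(1)(5.0741)} = -0.122940-0.324931i

Re=-0.1229 Im=-0.3249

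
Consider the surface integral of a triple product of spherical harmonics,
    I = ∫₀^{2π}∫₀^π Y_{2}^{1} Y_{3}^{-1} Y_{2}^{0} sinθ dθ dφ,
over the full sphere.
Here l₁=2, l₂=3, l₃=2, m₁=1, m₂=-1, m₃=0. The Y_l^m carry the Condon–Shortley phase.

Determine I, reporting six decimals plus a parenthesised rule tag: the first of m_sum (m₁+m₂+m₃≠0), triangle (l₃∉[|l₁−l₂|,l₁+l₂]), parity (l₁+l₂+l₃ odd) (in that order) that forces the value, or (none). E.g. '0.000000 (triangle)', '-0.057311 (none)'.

0.000000 (parity)

Σlᵢ=7 odd — θ-integrand is odd under cosθ→−cosθ; I=0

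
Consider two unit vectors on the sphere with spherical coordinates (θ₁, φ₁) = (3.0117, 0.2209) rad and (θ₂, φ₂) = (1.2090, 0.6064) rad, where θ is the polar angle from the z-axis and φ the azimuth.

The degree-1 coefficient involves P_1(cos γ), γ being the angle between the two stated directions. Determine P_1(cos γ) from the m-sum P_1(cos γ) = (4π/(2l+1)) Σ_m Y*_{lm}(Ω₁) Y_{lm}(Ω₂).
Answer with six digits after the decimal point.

Summing Y*_{l m}(θ₁,φ₁)·Y_{l m}(θ₂,φ₂) over m ∈ [−1, 1]; prefactor 4π/(2·1+1) = 4.188790:
  m=-1: (0.04366 + 0.00981j) × (0.26552 - 0.18415j) = 0.01340 - 0.00544j  (running Σ = 0.01340 - 0.00544j)
  m=0: (-0.48449 + 0.00000j) × (0.17294 + 0.00000j) = -0.08379 + 0.00000j  (running Σ = -0.07039 - 0.00544j)
  m=1: (-0.04366 + 0.00981j) × (-0.26552 - 0.18415j) = 0.01340 + 0.00544j  (running Σ = -0.05699 + 0.00000j)
Total Σ_m = -0.05699 + 0.00000j. Multiply by 4.188790: -0.23872 + 0.00000j. P_1(cos γ) = -0.238721

-0.238721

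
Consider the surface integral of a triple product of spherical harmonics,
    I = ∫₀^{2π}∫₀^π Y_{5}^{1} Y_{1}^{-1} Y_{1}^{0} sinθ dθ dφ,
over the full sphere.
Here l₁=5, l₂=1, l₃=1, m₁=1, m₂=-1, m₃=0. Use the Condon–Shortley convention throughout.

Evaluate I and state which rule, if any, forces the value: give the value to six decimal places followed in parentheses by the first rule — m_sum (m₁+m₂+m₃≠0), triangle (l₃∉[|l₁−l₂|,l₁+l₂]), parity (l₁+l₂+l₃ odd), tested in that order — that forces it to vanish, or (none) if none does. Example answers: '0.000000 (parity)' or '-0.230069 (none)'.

0.000000 (triangle)

l₃=1 ∉ [4,6] — triangle fails ⇒ I = 0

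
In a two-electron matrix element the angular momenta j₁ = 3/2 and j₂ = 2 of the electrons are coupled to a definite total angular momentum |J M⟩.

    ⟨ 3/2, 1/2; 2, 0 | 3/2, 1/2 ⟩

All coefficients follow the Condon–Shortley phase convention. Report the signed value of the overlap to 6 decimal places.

−√(1/5) ≈ -0.447214

√[4·2!1!2!/6! · 2!1!2!2!2!1!] = √(16/45)
  +(−1)^0/∏(0,2,1,2,0,0)! = 1/4  (running 1/4)
  +(−1)^1/∏(1,1,0,1,1,1)! = -1  (running -3/4)
⟨..|..⟩ = √(16/45)·(-3/4) = -0.447214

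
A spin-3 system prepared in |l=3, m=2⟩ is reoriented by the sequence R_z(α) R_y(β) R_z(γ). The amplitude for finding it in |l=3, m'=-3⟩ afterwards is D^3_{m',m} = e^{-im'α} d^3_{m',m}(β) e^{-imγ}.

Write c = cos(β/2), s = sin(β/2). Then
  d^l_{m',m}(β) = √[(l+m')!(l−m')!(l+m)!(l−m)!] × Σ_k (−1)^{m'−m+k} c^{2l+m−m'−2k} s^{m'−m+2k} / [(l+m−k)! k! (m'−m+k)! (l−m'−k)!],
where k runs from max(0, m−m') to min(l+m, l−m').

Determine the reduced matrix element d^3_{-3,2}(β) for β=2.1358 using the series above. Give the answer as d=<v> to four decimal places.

d^3_{-3,2}(β=2.1358) via the finite sum:
With c≡cos(β/2)=0.481965 and s≡sin(β/2)=0.876190, N=[1·720·120·1]^{1/2}=293.938769
k∈{5} keeps every argument non-negative
  k=5: (−1)^0·293.9388/(120)·0.4820^1·0.8762^5 = +0.609654
d^3_{-3,2}(2.1358) = +0.609654

d=0.6097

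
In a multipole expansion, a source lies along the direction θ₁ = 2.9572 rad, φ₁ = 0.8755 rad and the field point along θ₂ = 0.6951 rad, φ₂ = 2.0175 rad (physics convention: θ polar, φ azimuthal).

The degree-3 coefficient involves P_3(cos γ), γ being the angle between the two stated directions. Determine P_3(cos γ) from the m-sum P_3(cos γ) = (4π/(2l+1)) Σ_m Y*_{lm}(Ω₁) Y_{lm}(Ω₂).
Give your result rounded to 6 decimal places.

Summing Y*_{l m}(θ₁,φ₁)·Y_{l m}(θ₂,φ₂) over m ∈ [−3, 3]; prefactor 4π/(2·3+1) = 1.795196:
  m=-3: Y*=(-0.002238, 0.001267)  Y=(0.106706, 0.025062)  product (-0.000271, 0.000079)
  m=-2: Y*=(0.006053, -0.033227)  Y=(-0.201785, 0.250867)  product (0.007114, 0.008223)
  m=-1: Y*=(0.145457, 0.174351)  Y=(-0.174276, -0.363836)  product (0.038085, -0.083308)
  m=+0: Y*=(-0.672038, -0.000000)  Y=(-0.014605, 0.000000)  product (0.009815, 0.000000)
  m=+1: Y*=(-0.145457, 0.174351)  Y=(0.174276, -0.363836)  product (0.038085, 0.083308)
  m=+2: Y*=(0.006053, 0.033227)  Y=(-0.201785, -0.250867)  product (0.007114, -0.008223)
  m=+3: Y*=(0.002238, 0.001267)  Y=(-0.106706, 0.025062)  product (-0.000271, -0.000079)
Σ over m = (0.099673, 0.000000); ×(4π/7) → (0.178932, 0.000000). Real part: 0.178932

0.178932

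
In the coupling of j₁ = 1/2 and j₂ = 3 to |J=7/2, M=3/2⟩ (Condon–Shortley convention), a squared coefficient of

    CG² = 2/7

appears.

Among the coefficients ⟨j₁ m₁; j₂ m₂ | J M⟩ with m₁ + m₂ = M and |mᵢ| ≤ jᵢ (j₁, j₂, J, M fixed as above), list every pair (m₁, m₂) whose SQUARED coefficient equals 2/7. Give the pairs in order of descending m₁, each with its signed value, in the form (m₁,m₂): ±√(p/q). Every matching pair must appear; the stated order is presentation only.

(-1/2,2): +√(2/7)

Admissible pairs with m₁+m₂ = M = 3/2: (-1/2,2), (1/2,1)
  (m₁,m₂)=(1/2,1): CG² = 5/7, CG = +√(5/7)
  (m₁,m₂)=(-1/2,2): CG² = 2/7, CG = +√(2/7)   ← matches the target
Pairs with CG² = 2/7: (-1/2,2): +√(2/7)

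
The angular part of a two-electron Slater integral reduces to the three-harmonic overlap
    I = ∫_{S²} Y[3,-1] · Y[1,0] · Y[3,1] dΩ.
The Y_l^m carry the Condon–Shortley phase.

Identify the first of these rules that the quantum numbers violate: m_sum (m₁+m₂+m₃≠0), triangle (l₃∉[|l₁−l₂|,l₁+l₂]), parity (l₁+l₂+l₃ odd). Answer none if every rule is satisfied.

m₁+m₂+m₃ = -1 + 0 + 1 = 0  ✓
triangle: |3−1|=2 ≤ l₃=3 ≤ 3+1=4  ✓
parity: l₁+l₂+l₃ = 7 is odd  ✗

parity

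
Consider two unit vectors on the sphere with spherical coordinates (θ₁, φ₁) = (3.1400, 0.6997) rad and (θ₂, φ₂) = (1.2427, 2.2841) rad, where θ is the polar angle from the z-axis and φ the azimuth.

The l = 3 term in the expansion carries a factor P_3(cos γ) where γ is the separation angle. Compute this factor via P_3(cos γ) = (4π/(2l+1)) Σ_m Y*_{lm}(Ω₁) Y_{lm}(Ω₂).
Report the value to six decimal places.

Addition theorem: P_3(cos γ) = (4π/7) Σ_m Y*_{lm}(Ω₁) Y_{lm}(Ω₂), m = −3…3:
  m=-3: (-0.000000, 0.000000) × (0.298164, -0.190741) = (0.000000, 0.000000)  (running Σ = (0.000000, 0.000000))
  m=-2: (-0.000000, -0.000003) × (-0.042407, 0.292066) = (0.000001, -0.000000)  (running Σ = (0.000001, -0.000000))
  m=-1: (0.001575, 0.001326) × (0.096251, 0.111235) = (0.000004, 0.000303)  (running Σ = (0.000005, 0.000303))
  m=0: (-0.746347, -0.000000) × (-0.298324, 0.000000) = (0.222653, 0.000000)  (running Σ = (0.222658, 0.000303))
  m=1: (-0.001575, 0.001326) × (-0.096251, 0.111235) = (0.000004, -0.000303)  (running Σ = (0.222662, -0.000000))
  m=2: (-0.000000, 0.000003) × (-0.042407, -0.292066) = (0.000001, 0.000000)  (running Σ = (0.222663, 0.000000))
  m=3: (0.000000, 0.000000) × (-0.298164, -0.190741) = (0.000000, -0.000000)  (running Σ = (0.222663, 0.000000))
Accumulated sum (0.222663, 0.000000); after 4π/(2l+1) scaling, (0.399723, 0.000000) ⇒ P_3 = 0.399723

0.399723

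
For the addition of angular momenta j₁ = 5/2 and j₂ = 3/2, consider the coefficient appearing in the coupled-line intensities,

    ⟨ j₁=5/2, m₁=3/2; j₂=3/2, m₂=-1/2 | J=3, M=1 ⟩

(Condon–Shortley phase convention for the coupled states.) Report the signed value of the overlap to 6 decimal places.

+√(49/120) ≈ +0.639010

j₁+j₂−J=1  J+j₁−j₂=4  J−j₁+j₂=2  j₁+j₂+J+1=8
(j₁±m₁, j₂±m₂, J±M) = (4,1,1,2,4,2)
P² = 96/5
sum k=0..1:
  [0] +1/6 = 1/6
  [1] −1/48 = -1/48
S = 7/48
C² = P²·S² = 49/120 ; C = +0.639010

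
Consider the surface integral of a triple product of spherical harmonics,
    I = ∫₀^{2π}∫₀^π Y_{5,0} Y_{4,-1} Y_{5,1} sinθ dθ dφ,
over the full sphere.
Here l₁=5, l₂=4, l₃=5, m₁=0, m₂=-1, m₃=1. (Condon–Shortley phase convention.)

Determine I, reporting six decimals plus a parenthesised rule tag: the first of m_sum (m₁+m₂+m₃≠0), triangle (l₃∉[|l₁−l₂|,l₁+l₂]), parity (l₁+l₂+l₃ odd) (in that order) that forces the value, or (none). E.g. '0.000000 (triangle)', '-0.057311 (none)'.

-0.053153 (none)

Checks pass: Σm=0; 14 even; l₃=5∈[1,9].
(2·5+1)(2·4+1)(2·5+1) = 1089
Δ: 4! 6! 4! / 15! → 1/3153150
sum: t=0:+1/69120 t=1:−1/1728 t=2:+1/576 t=3:−1/1728 t=4:+1/69120 = 7/11520
3j²(5 4 5; 0 0 0) = Δ·Π!·Σ² = 2/143  (sign -1)
sum: t=0:+1/17280 t=1:−1/1152 t=2:+1/864 t=3:−1/6912 = 7/34560
3j²(5 4 5; 0 -1 1) = Δ·Π!·Σ² = 1/429  (sign +1)
combine: 4πI² = 1089·2/143·1/429 = 6/169
take √, sign -1: I = -0.05315295
No selection rule forces the value: the integral is nonzero (none).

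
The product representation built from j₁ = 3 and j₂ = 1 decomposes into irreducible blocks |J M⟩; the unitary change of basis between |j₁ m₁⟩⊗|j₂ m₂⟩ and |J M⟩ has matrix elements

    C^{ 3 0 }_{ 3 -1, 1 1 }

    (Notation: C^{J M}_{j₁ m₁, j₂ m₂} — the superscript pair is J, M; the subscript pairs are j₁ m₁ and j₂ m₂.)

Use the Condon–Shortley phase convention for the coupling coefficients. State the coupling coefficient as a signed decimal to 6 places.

triangle: 1!·5!·1!/8! = 120/40320
(j±m)!: 2!·4!·2!·0!·3!·3! = 3456
prefactor² = (2J+1)·Δ·N² = 72
  k=1: −1/(1!·0!·3!·1!·2!·0!) = -1/12
Σ = -1/12  ⇒  CG² = 72·(-1/12)² = 1/2
CG = −√(1/2) = -0.707107

-0.707107  (= −√(1/2))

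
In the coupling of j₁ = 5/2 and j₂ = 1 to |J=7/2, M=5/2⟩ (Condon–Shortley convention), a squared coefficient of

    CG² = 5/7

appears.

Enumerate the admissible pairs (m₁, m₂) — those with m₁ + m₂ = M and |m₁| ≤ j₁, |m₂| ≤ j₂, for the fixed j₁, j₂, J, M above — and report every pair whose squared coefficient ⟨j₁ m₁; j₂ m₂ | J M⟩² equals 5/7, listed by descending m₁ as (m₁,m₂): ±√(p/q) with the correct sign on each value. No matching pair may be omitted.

(3/2,1): +√(5/7)

Admissible pairs with m₁+m₂ = M = 5/2: (3/2,1), (5/2,0)
  (m₁,m₂)=(5/2,0): CG² = 2/7, CG = +√(2/7)
  (m₁,m₂)=(3/2,1): CG² = 5/7, CG = +√(5/7)   ← matches the target
Pairs with CG² = 5/7: (3/2,1): +√(5/7)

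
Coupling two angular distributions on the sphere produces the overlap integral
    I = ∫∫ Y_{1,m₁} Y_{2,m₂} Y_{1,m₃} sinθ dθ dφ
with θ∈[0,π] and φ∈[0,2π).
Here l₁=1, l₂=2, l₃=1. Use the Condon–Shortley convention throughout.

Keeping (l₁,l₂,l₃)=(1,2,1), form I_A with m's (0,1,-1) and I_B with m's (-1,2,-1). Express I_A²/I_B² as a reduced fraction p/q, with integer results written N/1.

1/2

Same 1,2,1: normalisation and zero-m 3j drop out of the ratio.
A: Δ: 2! 0! 2! / 5! → 1/30; sum: t=1:−1/2 = -1/2; 3j²(1 2 1; 0 1 -1) = Δ·Π!·Σ² = 1/10  (sign -1)
B: Δ: 2! 0! 2! / 5! → 1/30; sum: t=2:+1/4 = 1/4; 3j²(1 2 1; -1 2 -1) = Δ·Π!·Σ² = 1/5  (sign +1)
I_A²/I_B² = (1/10)/(1/5) = 1/2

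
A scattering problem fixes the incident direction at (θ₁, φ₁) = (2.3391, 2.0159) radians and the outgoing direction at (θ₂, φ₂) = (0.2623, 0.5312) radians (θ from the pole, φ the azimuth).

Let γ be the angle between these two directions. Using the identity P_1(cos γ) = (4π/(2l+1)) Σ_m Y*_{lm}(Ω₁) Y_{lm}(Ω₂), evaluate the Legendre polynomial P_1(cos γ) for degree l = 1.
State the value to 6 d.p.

Term-by-term m-sum for l=1 (normalisation 4π/3 = 4.188790):
  m=-1: (-0.106967+0.224235i) × (+0.077242-0.045382i) = +0.001914+0.022175i  (running Σ = +0.001914+0.022175i)
  m=0: (-0.339538-0.000000i) × (+0.471890+0.000000i) = -0.160225-0.000000i  (running Σ = -0.158311+0.022175i)
  m=1: (+0.106967+0.224235i) × (-0.077242-0.045382i) = +0.001914-0.022175i  (running Σ = -0.156397+0.000000i)
Σ over m = -0.156397+0.000000i; ×(4π/3) → -0.655114+0.000000i. Real part: -0.655114

-0.655114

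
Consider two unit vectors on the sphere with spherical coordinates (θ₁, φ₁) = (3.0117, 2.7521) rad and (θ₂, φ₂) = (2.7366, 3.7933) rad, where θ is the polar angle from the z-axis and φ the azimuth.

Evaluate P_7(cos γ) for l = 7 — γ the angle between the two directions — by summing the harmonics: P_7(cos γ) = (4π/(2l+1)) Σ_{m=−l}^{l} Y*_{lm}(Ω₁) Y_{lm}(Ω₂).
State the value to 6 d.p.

Addition theorem: P_7(cos γ) = (4π/15) Σ_m Y*_{lm}(Ω₁) Y_{lm}(Ω₂), m = −7…7:
  m=-7: Y*=(0.000000, 0.000000)  Y=(0.000110, -0.000729)  product (0.000000, -0.000000)
  m=-6: Y*=(0.000006, 0.000006)  Y=(0.004625, -0.004473)  product (0.000000, 0.000000)
  m=-5: Y*=(0.000058, 0.000147)  Y=(0.034543, -0.004058)  product (0.000003, 0.000005)
  m=-4: Y*=(-0.000026, 0.002003)  Y=(0.111638, 0.066127)  product (-0.000135, 0.000222)
  m=-3: Y*=(-0.007187, 0.016890)  Y=(0.125069, 0.309242)  product (-0.006122, -0.000110)
  m=-2: Y*=(-0.083514, 0.082450)  Y=(-0.142287, 0.519407)  product (-0.030942, -0.055109)
  m=-1: Y*=(-0.436060, 0.178986)  Y=(-0.288470, 0.220075)  product (0.086400, -0.147598)
  m=+0: Y*=(-0.849156, -0.000000)  Y=(0.302636, 0.000000)  product (-0.256985, -0.000000)
  m=+1: Y*=(0.436060, 0.178986)  Y=(0.288470, 0.220075)  product (0.086400, 0.147598)
  m=+2: Y*=(-0.083514, -0.082450)  Y=(-0.142287, -0.519407)  product (-0.030942, 0.055109)
  m=+3: Y*=(0.007187, 0.016890)  Y=(-0.125069, 0.309242)  product (-0.006122, 0.000110)
  m=+4: Y*=(-0.000026, -0.002003)  Y=(0.111638, -0.066127)  product (-0.000135, -0.000222)
  m=+5: Y*=(-0.000058, 0.000147)  Y=(-0.034543, -0.004058)  product (0.000003, -0.000005)
  m=+6: Y*=(0.000006, -0.000006)  Y=(0.004625, 0.004473)  product (0.000000, -0.000000)
  m=+7: Y*=(-0.000000, 0.000000)  Y=(-0.000110, -0.000729)  product (0.000000, 0.000000)
Accumulated sum (-0.158578, 0.000000); after 4π/(2l+1) scaling, (-0.132850, 0.000000) ⇒ P_7 = -0.132850

-0.132850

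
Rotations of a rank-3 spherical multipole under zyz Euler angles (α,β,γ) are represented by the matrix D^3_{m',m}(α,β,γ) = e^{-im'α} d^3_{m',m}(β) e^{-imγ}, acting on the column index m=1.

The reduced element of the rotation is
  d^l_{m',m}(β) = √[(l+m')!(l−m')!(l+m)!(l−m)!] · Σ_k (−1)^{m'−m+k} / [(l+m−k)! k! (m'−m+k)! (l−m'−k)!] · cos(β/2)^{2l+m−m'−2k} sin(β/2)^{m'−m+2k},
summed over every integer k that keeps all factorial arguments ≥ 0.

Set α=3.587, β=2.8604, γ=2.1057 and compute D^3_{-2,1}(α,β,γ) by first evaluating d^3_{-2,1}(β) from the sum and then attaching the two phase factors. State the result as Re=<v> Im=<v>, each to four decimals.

Re=-0.1411 Im=0.3794

First d^3_{-2,1}(β=2.8604), then the phase factors e^{-i(-2)α} and e^{-i(1)γ}:
c=cos(2.860400/2)=0.140134, s=sin(2.860400/2)=0.990133; N=√[1·120·24·2]=75.894664
Admissible k: 3..4 (factorial args all ≥0)
  k=3: (−1)^0·75.8947/(12)·0.1401^3·0.9901^3 = +0.016894
  k=4: (−1)^1·75.8947/(24)·0.1401^1·0.9901^5 = -0.421705
d^3_{-2,1}(2.8604) = +0.016894 -0.421705 = -0.404811
Attach z-rotation phases: D = e^{-i(-2)(3.5870)}·(-0.404811)·e^{-i(1)(2.1057)} = -0.141054+0.379441i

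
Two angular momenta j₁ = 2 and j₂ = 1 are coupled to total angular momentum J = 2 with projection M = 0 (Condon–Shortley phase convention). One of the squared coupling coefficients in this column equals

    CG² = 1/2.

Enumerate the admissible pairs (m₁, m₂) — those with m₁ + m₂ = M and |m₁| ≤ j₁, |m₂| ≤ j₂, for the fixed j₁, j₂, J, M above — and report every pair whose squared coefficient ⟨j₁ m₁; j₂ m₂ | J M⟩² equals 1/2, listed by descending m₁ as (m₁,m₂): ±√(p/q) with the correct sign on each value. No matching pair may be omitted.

Admissible pairs with m₁+m₂ = M = 0: (-1,1), (0,0), (1,-1)
  (m₁,m₂)=(1,-1): CG² = 1/2, CG = +√(1/2)   ← matches the target
  (m₁,m₂)=(0,0): CG² = 0/1, CG = 0
  (m₁,m₂)=(-1,1): CG² = 1/2, CG = −√(1/2)   ← matches the target
Pairs with CG² = 1/2: (1,-1): +√(1/2); (-1,1): −√(1/2)

(1,-1): +√(1/2); (-1,1): −√(1/2)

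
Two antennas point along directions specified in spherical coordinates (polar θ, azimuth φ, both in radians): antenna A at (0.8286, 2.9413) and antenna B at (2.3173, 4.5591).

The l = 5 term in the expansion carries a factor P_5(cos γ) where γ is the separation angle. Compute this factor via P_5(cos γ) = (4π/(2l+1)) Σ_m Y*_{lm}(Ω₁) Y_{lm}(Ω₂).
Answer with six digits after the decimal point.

Summing Y*_{l m}(θ₁,φ₁)·Y_{l m}(θ₂,φ₂) over m ∈ [−5, 5]; prefactor 4π/(2·5+1) = 1.142397:
  [-5]  conj(Y_{5,-5})(Ω₁) = (-0.054398, 0.084993) ; Y_{5,-5}(Ω₂) = (-0.068615, 0.071266) ; Δ = (-0.002325, -0.009709)
  [-4]  conj(Y_{5,-4})(Ω₁) = (0.203653, -0.210181) ; Y_{5,-4}(Ω₂) = (-0.236685, -0.166538) ; Δ = (-0.083205, 0.015831)
  [-3]  conj(Y_{5,-3})(Ω₁) = (-0.355423, 0.243616) ; Y_{5,-3}(Ω₂) = (0.191329, -0.386303) ; Δ = (0.026107, 0.183912)
  [-2]  conj(Y_{5,-2})(Ω₁) = (0.212301, -0.089906) ; Y_{5,-2}(Ω₂) = (0.226702, 0.071764) ; Δ = (0.054581, -0.005146)
  [-1]  conj(Y_{5,-1})(Ω₁) = (0.234317, -0.047570) ; Y_{5,-1}(Ω₂) = (0.035550, -0.230094) ; Δ = (-0.002616, -0.055606)
  [+0]  conj(Y_{5,0})(Ω₁) = (-0.302806, -0.000000) ; Y_{5,0}(Ω₂) = (0.308373, 0.000000) ; Δ = (-0.093377, -0.000000)
  [+1]  conj(Y_{5,1})(Ω₁) = (-0.234317, -0.047570) ; Y_{5,1}(Ω₂) = (-0.035550, -0.230094) ; Δ = (-0.002616, 0.055606)
  [+2]  conj(Y_{5,2})(Ω₁) = (0.212301, 0.089906) ; Y_{5,2}(Ω₂) = (0.226702, -0.071764) ; Δ = (0.054581, 0.005146)
  [+3]  conj(Y_{5,3})(Ω₁) = (0.355423, 0.243616) ; Y_{5,3}(Ω₂) = (-0.191329, -0.386303) ; Δ = (0.026107, -0.183912)
  [+4]  conj(Y_{5,4})(Ω₁) = (0.203653, 0.210181) ; Y_{5,4}(Ω₂) = (-0.236685, 0.166538) ; Δ = (-0.083205, -0.015831)
  [+5]  conj(Y_{5,5})(Ω₁) = (0.054398, 0.084993) ; Y_{5,5}(Ω₂) = (0.068615, 0.071266) ; Δ = (-0.002325, 0.009709)
Total Σ_m = (-0.108292, -0.000000). Multiply by 1.142397: (-0.123712, -0.000000). P_5(cos γ) = -0.123712

-0.123712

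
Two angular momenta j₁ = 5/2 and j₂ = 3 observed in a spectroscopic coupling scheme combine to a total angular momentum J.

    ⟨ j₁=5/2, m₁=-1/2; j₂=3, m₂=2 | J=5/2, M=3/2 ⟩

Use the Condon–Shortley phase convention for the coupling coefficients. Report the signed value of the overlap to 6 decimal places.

+0.267261

√[6·3!2!3!/9! · 2!3!5!1!4!1!] = √(288/7)
  +(−1)^2/∏(2,1,1,3,1,0)! = 1/12  (running 1/12)
  +(−1)^3/∏(3,0,0,2,2,1)! = -1/24  (running 1/24)
⟨..|..⟩ = √(288/7)·(1/24) = +0.267261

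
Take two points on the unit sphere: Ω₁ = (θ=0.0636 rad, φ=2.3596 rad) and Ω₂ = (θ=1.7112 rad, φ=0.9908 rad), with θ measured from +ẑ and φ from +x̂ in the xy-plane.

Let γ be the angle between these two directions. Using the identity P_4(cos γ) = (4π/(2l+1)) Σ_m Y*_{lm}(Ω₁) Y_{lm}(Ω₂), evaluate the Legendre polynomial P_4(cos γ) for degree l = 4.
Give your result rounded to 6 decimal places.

0.315623

Addition theorem: P_4(cos γ) = (4π/9) Σ_m Y*_{lm}(Ω₁) Y_{lm}(Ω₂), m = −4…4:
  m=-4: (-0.00001 - 0.00000j) × (-0.28970 + 0.31147j) = 0.00000 - 0.00000j  (running Σ = 0.00000 - 0.00000j)
  m=-3: (0.00022 + 0.00023j) × (0.16761 + 0.02863j) = 0.00003 + 0.00004j  (running Σ = 0.00003 + 0.00004j)
  m=-2: (0.00005 - 0.00807j) × (0.11302 + 0.25946j) = 0.00210 - 0.00090j  (running Σ = 0.00213 - 0.00086j)
  m=-1: (-0.08456 + 0.08399j) × (0.10285 - 0.15698j) = 0.00449 + 0.02191j  (running Σ = 0.00662 + 0.02106j)
  m=0: (0.82925 + 0.00000j) × (0.25663 + 0.00000j) = 0.21281 + 0.00000j  (running Σ = 0.21943 + 0.02106j)
  m=1: (0.08456 + 0.08399j) × (-0.10285 - 0.15698j) = 0.00449 - 0.02191j  (running Σ = 0.22392 - 0.00086j)
  m=2: (0.00005 + 0.00807j) × (0.11302 - 0.25946j) = 0.00210 + 0.00090j  (running Σ = 0.22602 + 0.00004j)
  m=3: (-0.00022 + 0.00023j) × (-0.16761 + 0.02863j) = 0.00003 - 0.00004j  (running Σ = 0.22605 - 0.00000j)
  m=4: (-0.00001 + 0.00000j) × (-0.28970 - 0.31147j) = 0.00000 + 0.00000j  (running Σ = 0.22605 - 0.00000j)
Accumulated sum 0.22605 - 0.00000j; after 4π/(2l+1) scaling, 0.31562 - 0.00000j ⇒ P_4 = 0.315623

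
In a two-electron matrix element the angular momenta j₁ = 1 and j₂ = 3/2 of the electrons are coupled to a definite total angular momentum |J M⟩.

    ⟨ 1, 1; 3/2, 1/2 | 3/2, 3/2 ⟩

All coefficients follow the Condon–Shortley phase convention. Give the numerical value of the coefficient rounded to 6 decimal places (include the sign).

+0.632456

j₁+j₂−J=1  J+j₁−j₂=1  J−j₁+j₂=2  j₁+j₂+J+1=5
(j₁±m₁, j₂±m₂, J±M) = (2,0,2,1,3,0)
P² = 8/5
sum k=0..0:
  [0] +1/2 = 1/2
S = 1/2
C² = P²·S² = 2/5 ; C = +0.632456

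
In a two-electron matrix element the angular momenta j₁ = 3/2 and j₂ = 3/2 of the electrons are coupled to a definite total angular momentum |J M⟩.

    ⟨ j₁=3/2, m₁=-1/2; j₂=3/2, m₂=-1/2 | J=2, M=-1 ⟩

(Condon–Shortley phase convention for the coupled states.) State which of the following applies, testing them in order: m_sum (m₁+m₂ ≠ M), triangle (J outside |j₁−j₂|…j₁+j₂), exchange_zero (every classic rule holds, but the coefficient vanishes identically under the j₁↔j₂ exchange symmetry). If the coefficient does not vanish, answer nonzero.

m-sum: m₁+m₂ = -1/2+(-1/2) = -1, M = -1  ✓
triangle: |j₁−j₂| = 0 ≤ J = 2 ≤ j₁+j₂ = 3  ✓
exchange: j₁=j₂ and m₁=m₂, and (−1)^(j₁+j₂−J) = (−1)^1 = −1 forces ⟨j₁m₁;j₂m₂|JM⟩ = −⟨j₂m₂;j₁m₁|JM⟩ = −⟨j₁m₁;j₂m₂|JM⟩ ⇒ the coefficient vanishes identically
Racah sum check: Σ_k collapses to 0 ⇒ CG = 0

exchange_zero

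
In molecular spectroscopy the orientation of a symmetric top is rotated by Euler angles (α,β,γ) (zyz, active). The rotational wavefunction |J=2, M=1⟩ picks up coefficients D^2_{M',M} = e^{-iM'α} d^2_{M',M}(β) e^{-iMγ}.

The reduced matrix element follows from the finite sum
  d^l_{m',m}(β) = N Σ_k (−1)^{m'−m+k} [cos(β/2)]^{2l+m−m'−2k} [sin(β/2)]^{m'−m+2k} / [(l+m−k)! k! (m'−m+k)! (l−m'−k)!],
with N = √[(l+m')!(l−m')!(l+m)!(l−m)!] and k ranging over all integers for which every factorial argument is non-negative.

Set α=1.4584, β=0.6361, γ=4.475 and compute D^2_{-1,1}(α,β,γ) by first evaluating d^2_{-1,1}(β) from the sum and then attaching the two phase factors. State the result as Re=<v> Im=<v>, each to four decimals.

Re=-0.2531 Im=-0.0318

D^2_{-1,1}(1.4584,0.6361,4.4750) = e^{-i·-1·1.4584}·d^2_{-1,1}(0.6361)·e^{-i·1·4.4750}. Compute d first:
c=cos(0.636100/2)=0.949847, s=sin(0.636100/2)=0.312715; N=√[1·6·6·1]=6.000000
Admissible k: 2..3 (factorial args all ≥0)
  k=2: (−1)^0·6.0000/(2)·0.9498^2·0.3127^2 = +0.264683
  k=3: (−1)^1·6.0000/(6)·0.9498^0·0.3127^4 = -0.009563
d^2_{-1,1}(0.6361) = +0.264683 -0.009563 = +0.255120
D = (+0.112160+0.993690i)·(+0.255120)·(-0.235166+0.971955i) = -0.253130-0.031805i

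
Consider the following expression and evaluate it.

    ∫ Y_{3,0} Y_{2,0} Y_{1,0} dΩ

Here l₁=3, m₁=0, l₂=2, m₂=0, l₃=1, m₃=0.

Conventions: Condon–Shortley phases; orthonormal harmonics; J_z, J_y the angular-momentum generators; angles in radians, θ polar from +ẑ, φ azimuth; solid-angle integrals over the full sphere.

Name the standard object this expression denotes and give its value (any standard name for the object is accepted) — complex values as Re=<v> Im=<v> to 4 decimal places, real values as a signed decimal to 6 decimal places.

Gaunt coefficient, +0.247767

This is a Gaunt coefficient — the integral of a triple product of spherical harmonics over the sphere.
Checks pass: Σm=0; 6 even; l₃=1∈[1,5].
(2·3+1)(2·2+1)(2·1+1) = 105
Δ: 4! 2! 0! / 7! → 1/105
sum: t=2:+1/4 = 1/4
3j²(3 2 1; 0 0 0) = Δ·Π!·Σ² = 3/35  (sign -1)
(m-triple is (0,0,0) — same symbol as above.)
combine: 4πI² = 105·3/35·3/35 = 27/35
take √, sign +1: I = 0.24776670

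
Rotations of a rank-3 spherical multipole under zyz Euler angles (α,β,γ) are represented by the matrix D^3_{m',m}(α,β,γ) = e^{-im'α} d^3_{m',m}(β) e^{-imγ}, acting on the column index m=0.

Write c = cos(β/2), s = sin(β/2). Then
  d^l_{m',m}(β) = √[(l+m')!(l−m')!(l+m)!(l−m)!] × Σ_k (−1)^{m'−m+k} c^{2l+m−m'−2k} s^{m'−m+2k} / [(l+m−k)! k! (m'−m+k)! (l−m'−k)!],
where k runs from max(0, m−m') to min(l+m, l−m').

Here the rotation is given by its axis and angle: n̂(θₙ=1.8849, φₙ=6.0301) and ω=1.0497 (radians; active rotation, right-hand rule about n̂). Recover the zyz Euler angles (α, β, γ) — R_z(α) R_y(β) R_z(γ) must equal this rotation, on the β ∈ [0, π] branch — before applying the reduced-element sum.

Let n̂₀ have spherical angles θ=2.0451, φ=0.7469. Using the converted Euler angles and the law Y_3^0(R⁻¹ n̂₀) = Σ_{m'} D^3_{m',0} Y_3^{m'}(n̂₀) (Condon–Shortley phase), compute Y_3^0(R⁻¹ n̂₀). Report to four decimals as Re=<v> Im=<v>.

Re=-0.4884 Im=0.0000

Axis–angle → zyz. n̂ = (sinθₙcosφₙ, sinθₙsinφₙ, cosθₙ) = (+0.920777, -0.238141, -0.308964), ω = 1.0497.
R = I cosω + sinω [n̂]ₓ + (1−cosω) n̂n̂ᵀ gives
  R = [+0.923585, +0.157843, -0.349394; -0.378070, +0.526310, -0.761618; +0.063673, +0.835514, +0.545768]
β = atan2(√(R₁₃²+R₂₃²), R₃₃) = 0.993491; α = atan2(R₂₃, R₁₃) mod 2π = 4.282280; γ = atan2(R₃₂, −R₃₁) mod 2π = 1.646858
Need the full column D^3_{m',0} for m'=−3..3 at α=4.2823, β=0.9935, γ=1.6469.
cos(β/2)=0.879138, sin(β/2)=0.476567
d^3_{-3,0}: single k=3 term ⇒ +0.328896;  D = +0.316044+0.091041i
d^3_{-2,0}: k∈[2..3] ⇒ +0.743083 -0.218359 = +0.524724;  D = -0.342263+0.397733i
d^3_{-1,0}: k∈[1..3] ⇒ +0.866962 -0.764285 +0.074863 = +0.177541;  D = -0.074029-0.161370i
d^3_{0,0}: k∈[0..3] ⇒ +0.461682 -1.221009 +0.358800 -0.011715 = -0.412242;  D = -0.412242+0.000000i
d^3_{1,0}: k∈[0..2] ⇒ -0.866962 +0.764285 -0.074863 = -0.177541;  D = +0.074029-0.161370i
d^3_{2,0}: k∈[0..1] ⇒ +0.743083 -0.218359 = +0.524724;  D = -0.342263-0.397733i
d^3_{3,0}: single k=0 term ⇒ -0.328896;  D = -0.316044+0.091041i
Y_3^{m'}(θ=2.0451,φ=0.7469) and Σ D·Y over m':
  (+0.3160+0.0910i)·(-0.1824-0.2303i)  (-0.3423+0.3977i)·(-0.0284+0.3683i)  (-0.0740-0.1614i)·(+0.0091-0.0084i)  (-0.4122+0.0000i)·(+0.3336+0.0000i)  (+0.0740-0.1614i)·(-0.0091-0.0084i)  (-0.3423-0.3977i)·(-0.0284-0.3683i)  (-0.3160+0.0910i)·(+0.1824-0.2303i)
Y_3^0(R⁻¹ n̂) = -0.488436+0.000000i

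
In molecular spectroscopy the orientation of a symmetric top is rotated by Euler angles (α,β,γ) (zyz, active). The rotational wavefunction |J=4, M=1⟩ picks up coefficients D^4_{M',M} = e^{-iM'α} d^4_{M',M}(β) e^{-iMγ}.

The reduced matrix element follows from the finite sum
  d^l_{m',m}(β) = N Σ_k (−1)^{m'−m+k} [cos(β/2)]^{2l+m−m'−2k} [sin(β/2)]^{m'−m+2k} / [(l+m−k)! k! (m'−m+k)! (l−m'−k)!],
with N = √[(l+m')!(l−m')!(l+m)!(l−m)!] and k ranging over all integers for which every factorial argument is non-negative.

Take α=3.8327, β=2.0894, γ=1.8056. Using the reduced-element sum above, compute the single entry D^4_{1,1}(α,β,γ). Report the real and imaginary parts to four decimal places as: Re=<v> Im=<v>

Re=-0.1307 Im=-0.0983

First d^4_{1,1}(β=2.0894), then the phase factors e^{-i(1)α} and e^{-i(1)γ}:
c=cos(2.089400/2)=0.502161, s=sin(2.089400/2)=0.864774; N=√[120·6·120·6]=720.000000
k: max(0,(1)−(1))=0 … min(4+(1),4−(1))=3
  k=0: (−1)^0·720.0000/(720)·0.5022^8·0.8648^0 = +0.004043
  k=1: (−1)^1·720.0000/(48)·0.5022^6·0.8648^2 = -0.179869
  k=2: (−1)^2·720.0000/(24)·0.5022^4·0.8648^4 = +1.066854
  k=3: (−1)^3·720.0000/(72)·0.5022^2·0.8648^6 = -1.054635
d^4_{1,1}(2.0894) = +0.004043 -0.179869 +1.066854 -1.054635 = -0.163607
Phases: e^{-i·(1)·3.8327}=-0.770541+0.637391i, e^{-i·(1)·1.8056}=-0.232652-0.972560i ⇒ D=-0.130749-0.098345i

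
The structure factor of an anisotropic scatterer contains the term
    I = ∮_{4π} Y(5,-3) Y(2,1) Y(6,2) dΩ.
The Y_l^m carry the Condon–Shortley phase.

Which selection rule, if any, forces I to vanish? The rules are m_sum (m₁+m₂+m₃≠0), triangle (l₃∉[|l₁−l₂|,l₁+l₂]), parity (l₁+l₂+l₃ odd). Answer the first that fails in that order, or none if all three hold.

parity

m₁+m₂+m₃ = -3 + 1 + 2 = 0  ✓
triangle: |5−2|=3 ≤ l₃=6 ≤ 5+2=7  ✓
parity: l₁+l₂+l₃ = 13 is odd  ✗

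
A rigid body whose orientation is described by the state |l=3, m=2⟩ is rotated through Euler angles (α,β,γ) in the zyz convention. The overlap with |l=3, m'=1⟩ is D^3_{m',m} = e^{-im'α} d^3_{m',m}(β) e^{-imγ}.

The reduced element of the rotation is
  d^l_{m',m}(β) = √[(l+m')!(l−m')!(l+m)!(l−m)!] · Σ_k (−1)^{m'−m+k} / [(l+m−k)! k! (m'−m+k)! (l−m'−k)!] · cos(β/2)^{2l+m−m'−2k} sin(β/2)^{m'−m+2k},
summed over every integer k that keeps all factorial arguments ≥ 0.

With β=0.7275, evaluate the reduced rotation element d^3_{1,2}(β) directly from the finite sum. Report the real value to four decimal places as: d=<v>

d^3_{1,2}(β=0.7275) via the finite sum:
With c≡cos(β/2)=0.934569 and s≡sin(β/2)=0.355781, N=[24·2·120·1]^{1/2}=75.894664
k: max(0,(2)−(1))=1 … min(3+(2),3−(1))=2
  k=1: (−1)^0·75.8947/(24)·0.9346^5·0.3558^1 = +0.802122
  k=2: (−1)^1·75.8947/(12)·0.9346^3·0.3558^3 = -0.232495
d^3_{1,2}(0.7275) = +0.802122 -0.232495 = +0.569627

d=0.5696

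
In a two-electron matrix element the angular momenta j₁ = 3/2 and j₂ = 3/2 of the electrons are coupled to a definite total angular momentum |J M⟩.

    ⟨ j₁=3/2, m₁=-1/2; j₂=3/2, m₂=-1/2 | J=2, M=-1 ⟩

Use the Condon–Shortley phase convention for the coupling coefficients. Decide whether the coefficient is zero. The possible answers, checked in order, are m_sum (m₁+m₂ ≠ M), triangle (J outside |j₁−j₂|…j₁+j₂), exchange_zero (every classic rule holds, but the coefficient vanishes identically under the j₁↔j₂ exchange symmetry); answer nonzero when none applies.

exchange_zero

m-sum: m₁+m₂ = -1/2+(-1/2) = -1, M = -1  ✓
triangle: |j₁−j₂| = 0 ≤ J = 2 ≤ j₁+j₂ = 3  ✓
exchange: j₁=j₂ and m₁=m₂, and (−1)^(j₁+j₂−J) = (−1)^1 = −1 forces ⟨j₁m₁;j₂m₂|JM⟩ = −⟨j₂m₂;j₁m₁|JM⟩ = −⟨j₁m₁;j₂m₂|JM⟩ ⇒ the coefficient vanishes identically
Racah sum check: Σ_k collapses to 0 ⇒ CG = 0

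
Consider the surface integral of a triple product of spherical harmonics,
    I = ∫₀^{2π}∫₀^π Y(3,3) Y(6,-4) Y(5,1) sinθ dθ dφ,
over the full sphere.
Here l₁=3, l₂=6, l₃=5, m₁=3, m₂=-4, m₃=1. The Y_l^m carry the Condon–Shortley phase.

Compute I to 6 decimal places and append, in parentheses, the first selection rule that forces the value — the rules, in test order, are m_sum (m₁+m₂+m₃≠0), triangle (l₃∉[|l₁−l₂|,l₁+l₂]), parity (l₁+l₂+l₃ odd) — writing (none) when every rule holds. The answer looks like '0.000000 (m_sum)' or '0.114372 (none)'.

-0.190675 (none)

m-sum 0 ✓  L=14 even ✓  3≤5≤9 ✓
Π(2lᵢ+1) = 7×13×11 = 1001
triangle coeff Δ(3,6,5) = 1/675675
Σ_t [1,3]: t=1:−1/8640 t=2:+1/2304 t=3:−1/8640 = 7/34560
(3j)²=7/429 [(3 6 5; 0 0 0)], sign=-1
Σ_t [0,0]: t=0:+1/69120 = 1/69120
(3j)²=4/143 [(3 6 5; 3 -4 1)], sign=+1
⇒ 4πI² = 196/429
I = (-1)√(196/429/(4π)) = -0.19067531
No selection rule forces the value: the integral is nonzero (none).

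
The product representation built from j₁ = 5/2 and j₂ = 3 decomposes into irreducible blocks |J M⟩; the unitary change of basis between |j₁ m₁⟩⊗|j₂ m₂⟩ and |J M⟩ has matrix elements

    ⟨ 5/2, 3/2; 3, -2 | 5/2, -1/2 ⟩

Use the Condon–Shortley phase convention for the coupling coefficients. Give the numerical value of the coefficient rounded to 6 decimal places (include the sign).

+√(1/14) = +0.267261

√[6·3!2!3!/9! · 4!1!1!5!2!3!] = √(288/7)
  +(−1)^0/∏(0,3,1,1,1,2)! = 1/12  (running 1/12)
  +(−1)^1/∏(1,2,0,0,2,3)! = -1/24  (running 1/24)
⟨..|..⟩ = √(288/7)·(1/24) = +0.267261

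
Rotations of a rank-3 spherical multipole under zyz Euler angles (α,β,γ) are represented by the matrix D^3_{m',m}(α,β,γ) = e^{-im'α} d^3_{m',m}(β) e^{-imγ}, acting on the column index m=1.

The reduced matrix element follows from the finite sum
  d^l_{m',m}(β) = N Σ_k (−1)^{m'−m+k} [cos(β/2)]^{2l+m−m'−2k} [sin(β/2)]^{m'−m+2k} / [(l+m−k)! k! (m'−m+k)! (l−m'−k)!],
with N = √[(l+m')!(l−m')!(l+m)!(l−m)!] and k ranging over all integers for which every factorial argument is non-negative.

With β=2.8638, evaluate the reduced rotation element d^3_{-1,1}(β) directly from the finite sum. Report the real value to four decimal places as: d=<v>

d=0.7982

d^3_{-1,1}(β=2.8638) via the finite sum:
Half-angle: c=0.138450, s=0.990369. N=√(2·24·24·2)=48.000000
The bounds max(0,m−m')=2 and min(l+m,l−m')=4 give 3 terms
  k=2: (−1)^0·48.0000/(8)·0.1385^4·0.9904^2 = +0.002162
  k=3: (−1)^1·48.0000/(6)·0.1385^2·0.9904^4 = -0.147525
  k=4: (−1)^2·48.0000/(48)·0.1385^0·0.9904^6 = +0.943590
d^3_{-1,1}(2.8638) = +0.002162 -0.147525 +0.943590 = +0.798227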